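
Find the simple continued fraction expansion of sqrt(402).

Write x_i = (sqrt(402) + m_i)/d_i with (m_0, d_0) = (0, 1). a_0 = floor(sqrt(402)) = 20, since 20^2 = 400 <= 402 < 441 = 21^2.
Iterate m_{i+1} = d_i*a_i - m_i, d_{i+1} = (402 - m_{i+1}^2)/d_i, a_{i+1} = floor((a_0 + m_{i+1})/d_{i+1}):
  m_1 = 1*20 - 0 = 20, d_1 = (402 - 20^2)/1 = 2/1 = 2, a_1 = floor((20 + 20)/2) = 20.
  m_2 = 2*20 - 20 = 20, d_2 = (402 - 20^2)/2 = 2/2 = 1, a_2 = floor((20 + 20)/1) = 40.
  m_3 = 1*40 - 20 = 20, d_3 = (402 - 20^2)/1 = 2/1 = 2: (m_3, d_3) = (m_1, d_1) = (20, 2), so from here the quotients repeat a_1, a_2; the period length is 2.
Hence the expansion of sqrt(402) is a_0 = 20 followed by the repeating block 20, 40 (period 2).

[20; (20, 40)]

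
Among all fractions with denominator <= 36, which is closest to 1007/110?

119/13

Expand x = 1007/110 as a continued fraction with the Euclidean algorithm:
  1007 = 9*110 + 17, so a_0 = 9.
  110 = 6*17 + 8, so a_1 = 6.
  17 = 2*8 + 1, so a_2 = 2.
  8 = 8*1 + 0, so a_3 = 8.
so x = [9; 6, 2, 8].
Convergents (p_i = a_i*p_{i-1} + p_{i-2}, q_i = a_i*q_{i-1} + q_{i-2} with p_{-2}=0, p_{-1}=1, q_{-2}=1, q_{-1}=0), until the denominator exceeds 36:
  i=0: a_0=9, p_0 = 9*1 + 0 = 9, q_0 = 9*0 + 1 = 1.
  i=1: a_1=6, p_1 = 6*9 + 1 = 55, q_1 = 6*1 + 0 = 6.
  i=2: a_2=2, p_2 = 2*55 + 9 = 119, q_2 = 2*6 + 1 = 13.
  i=3: a_3=8, p_3 = 8*119 + 55 = 1007, q_3 = 8*13 + 6 = 110.
q_3 = 110 > 36, so the last convergent with denominator <= 36 is p_2/q_2 = 119/13.
The closest fraction with denominator <= 36 is either p_2/q_2 or the intermediate fraction (k*p_2 + p_1)/(k*q_2 + q_1) with the largest k >= 1 whose denominator stays <= 36; these approach x as k grows, and every other convergent or intermediate fraction in range is farther away.
Largest k: floor((36 - q_1)/q_2) = floor((36 - 6)/13) = 2.
That gives (2*119 + 55)/(2*13 + 6) = 293/32.
Compare the errors: |x - 119/13| = |1007*13 - 119*110|/(110*13) = 1/1430, and |x - 293/32| = |1007*32 - 293*110|/(110*32) = 6/3520.
Cross-multiplying, 1*3520 = 3520 < 8580 = 6*1430, so 1/1430 is smaller: the convergent 119/13 is closer to x than 293/32.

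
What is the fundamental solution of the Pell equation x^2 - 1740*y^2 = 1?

First expand sqrt(1740) as a continued fraction. With x_i = (sqrt(1740) + m_i)/d_i and (m_0, d_0) = (0, 1): a_0 = floor(sqrt(1740)) = 41, since 41^2 = 1681 <= 1740 < 1764 = 42^2.
Iterate m_{i+1} = d_i*a_i - m_i, d_{i+1} = (1740 - m_{i+1}^2)/d_i, a_{i+1} = floor((a_0 + m_{i+1})/d_{i+1}):
  m_1 = 1*41 - 0 = 41, d_1 = (1740 - 41^2)/1 = 59/1 = 59, a_1 = floor((41 + 41)/59) = 1.
  m_2 = 59*1 - 41 = 18, d_2 = (1740 - 18^2)/59 = 1416/59 = 24, a_2 = floor((41 + 18)/24) = 2.
  m_3 = 24*2 - 18 = 30, d_3 = (1740 - 30^2)/24 = 840/24 = 35, a_3 = floor((41 + 30)/35) = 2.
  m_4 = 35*2 - 30 = 40, d_4 = (1740 - 40^2)/35 = 140/35 = 4, a_4 = floor((41 + 40)/4) = 20.
  m_5 = 4*20 - 40 = 40, d_5 = (1740 - 40^2)/4 = 140/4 = 35, a_5 = floor((41 + 40)/35) = 2.
  m_6 = 35*2 - 40 = 30, d_6 = (1740 - 30^2)/35 = 840/35 = 24, a_6 = floor((41 + 30)/24) = 2.
  m_7 = 24*2 - 30 = 18, d_7 = (1740 - 18^2)/24 = 1416/24 = 59, a_7 = floor((41 + 18)/59) = 1.
  m_8 = 59*1 - 18 = 41, d_8 = (1740 - 41^2)/59 = 59/59 = 1, a_8 = floor((41 + 41)/1) = 82.
  m_9 = 1*82 - 41 = 41, d_9 = (1740 - 41^2)/1 = 59/1 = 59: (m_9, d_9) = (m_1, d_1) = (41, 59), so from here the quotients repeat a_1, ..., a_8; the period length is 8.
So sqrt(1740) = [41; (1, 2, 2, 20, 2, 2, 1, 82)] with period length k = 8.
k is even, so the fundamental solution of x^2 - 1740y^2 = 1 is (p_{k-1}, q_{k-1}) = (p_7, q_7); compute convergents through index 7.
Convergents (p_i = a_i*p_{i-1} + p_{i-2}, q_i = a_i*q_{i-1} + q_{i-2} with p_{-2}=0, p_{-1}=1, q_{-2}=1, q_{-1}=0):
  i=0: a_0=41, p_0 = 41*1 + 0 = 41, q_0 = 41*0 + 1 = 1.
  i=1: a_1=1, p_1 = 1*41 + 1 = 42, q_1 = 1*1 + 0 = 1.
  i=2: a_2=2, p_2 = 2*42 + 41 = 125, q_2 = 2*1 + 1 = 3.
  i=3: a_3=2, p_3 = 2*125 + 42 = 292, q_3 = 2*3 + 1 = 7.
  i=4: a_4=20, p_4 = 20*292 + 125 = 5965, q_4 = 20*7 + 3 = 143.
  i=5: a_5=2, p_5 = 2*5965 + 292 = 12222, q_5 = 2*143 + 7 = 293.
  i=6: a_6=2, p_6 = 2*12222 + 5965 = 30409, q_6 = 2*293 + 143 = 729.
  i=7: a_7=1, p_7 = 1*30409 + 12222 = 42631, q_7 = 1*729 + 293 = 1022.
Check: 42631^2 - 1740*1022^2 = 1817402161 - 1817402160 = 1, so (x, y) = (42631, 1022) solves the equation, and by the theorem it is the least positive solution.

(x, y) = (42631, 1022)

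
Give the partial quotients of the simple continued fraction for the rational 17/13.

[1; 3, 4]

Run the Euclidean algorithm on 17 and 13; the successive quotients are the partial quotients a_0, a_1, ... (each step inverts the fractional part left over by the previous one):
  17 = 1*13 + 4, so a_0 = 1.
  13 = 3*4 + 1, so a_1 = 3.
  4 = 4*1 + 0, so a_2 = 4.
The remainder reaches 0 after 3 divisions, so the expansion has 3 partial quotients, read off in order.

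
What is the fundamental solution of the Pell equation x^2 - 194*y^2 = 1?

First expand sqrt(194) as a continued fraction. With x_i = (sqrt(194) + m_i)/d_i and (m_0, d_0) = (0, 1): a_0 = floor(sqrt(194)) = 13, since 13^2 = 169 <= 194 < 196 = 14^2.
Iterate m_{i+1} = d_i*a_i - m_i, d_{i+1} = (194 - m_{i+1}^2)/d_i, a_{i+1} = floor((a_0 + m_{i+1})/d_{i+1}):
  m_1 = 1*13 - 0 = 13, d_1 = (194 - 13^2)/1 = 25/1 = 25, a_1 = floor((13 + 13)/25) = 1.
  m_2 = 25*1 - 13 = 12, d_2 = (194 - 12^2)/25 = 50/25 = 2, a_2 = floor((13 + 12)/2) = 12.
  m_3 = 2*12 - 12 = 12, d_3 = (194 - 12^2)/2 = 50/2 = 25, a_3 = floor((13 + 12)/25) = 1.
  m_4 = 25*1 - 12 = 13, d_4 = (194 - 13^2)/25 = 25/25 = 1, a_4 = floor((13 + 13)/1) = 26.
  m_5 = 1*26 - 13 = 13, d_5 = (194 - 13^2)/1 = 25/1 = 25: (m_5, d_5) = (m_1, d_1) = (13, 25), so from here the quotients repeat a_1, ..., a_4; the period length is 4.
So sqrt(194) = [13; (1, 12, 1, 26)] with period length k = 4.
k is even, so the fundamental solution of x^2 - 194y^2 = 1 is (p_{k-1}, q_{k-1}) = (p_3, q_3); compute convergents through index 3.
Convergents (p_i = a_i*p_{i-1} + p_{i-2}, q_i = a_i*q_{i-1} + q_{i-2} with p_{-2}=0, p_{-1}=1, q_{-2}=1, q_{-1}=0):
  i=0: a_0=13, p_0 = 13*1 + 0 = 13, q_0 = 13*0 + 1 = 1.
  i=1: a_1=1, p_1 = 1*13 + 1 = 14, q_1 = 1*1 + 0 = 1.
  i=2: a_2=12, p_2 = 12*14 + 13 = 181, q_2 = 12*1 + 1 = 13.
  i=3: a_3=1, p_3 = 1*181 + 14 = 195, q_3 = 1*13 + 1 = 14.
Check: 195^2 - 194*14^2 = 38025 - 38024 = 1, so (x, y) = (195, 14) solves the equation, and by the theorem it is the least positive solution.

(x, y) = (195, 14)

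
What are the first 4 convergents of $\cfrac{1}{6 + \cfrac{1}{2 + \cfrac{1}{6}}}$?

Using the convergent recurrence p_i = a_i*p_{i-1} + p_{i-2}, q_i = a_i*q_{i-1} + q_{i-2} with p_{-2}=0, p_{-1}=1, q_{-2}=1, q_{-1}=0:
  i=0: a_0=0, p_0 = 0*1 + 0 = 0, q_0 = 0*0 + 1 = 1.
  i=1: a_1=6, p_1 = 6*0 + 1 = 1, q_1 = 6*1 + 0 = 6.
  i=2: a_2=2, p_2 = 2*1 + 0 = 2, q_2 = 2*6 + 1 = 13.
  i=3: a_3=6, p_3 = 6*2 + 1 = 13, q_3 = 6*13 + 6 = 84.

0/1, 1/6, 2/13, 13/84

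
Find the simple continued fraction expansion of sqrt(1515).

Write x_i = (sqrt(1515) + m_i)/d_i with (m_0, d_0) = (0, 1). a_0 = floor(sqrt(1515)) = 38, since 38^2 = 1444 <= 1515 < 1521 = 39^2.
Iterate m_{i+1} = d_i*a_i - m_i, d_{i+1} = (1515 - m_{i+1}^2)/d_i, a_{i+1} = floor((a_0 + m_{i+1})/d_{i+1}):
  m_1 = 1*38 - 0 = 38, d_1 = (1515 - 38^2)/1 = 71/1 = 71, a_1 = floor((38 + 38)/71) = 1.
  m_2 = 71*1 - 38 = 33, d_2 = (1515 - 33^2)/71 = 426/71 = 6, a_2 = floor((38 + 33)/6) = 11.
  m_3 = 6*11 - 33 = 33, d_3 = (1515 - 33^2)/6 = 426/6 = 71, a_3 = floor((38 + 33)/71) = 1.
  m_4 = 71*1 - 33 = 38, d_4 = (1515 - 38^2)/71 = 71/71 = 1, a_4 = floor((38 + 38)/1) = 76.
  m_5 = 1*76 - 38 = 38, d_5 = (1515 - 38^2)/1 = 71/1 = 71: (m_5, d_5) = (m_1, d_1) = (38, 71), so from here the quotients repeat a_1, ..., a_4; the period length is 4.
Hence the expansion of sqrt(1515) is a_0 = 38 followed by the repeating block 1, 11, 1, 76 (period 4).

[38; (1, 11, 1, 76)]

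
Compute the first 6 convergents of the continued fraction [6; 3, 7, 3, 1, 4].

Using the convergent recurrence p_i = a_i*p_{i-1} + p_{i-2}, q_i = a_i*q_{i-1} + q_{i-2} with p_{-2}=0, p_{-1}=1, q_{-2}=1, q_{-1}=0:
  i=0: a_0=6, p_0 = 6*1 + 0 = 6, q_0 = 6*0 + 1 = 1.
  i=1: a_1=3, p_1 = 3*6 + 1 = 19, q_1 = 3*1 + 0 = 3.
  i=2: a_2=7, p_2 = 7*19 + 6 = 139, q_2 = 7*3 + 1 = 22.
  i=3: a_3=3, p_3 = 3*139 + 19 = 436, q_3 = 3*22 + 3 = 69.
  i=4: a_4=1, p_4 = 1*436 + 139 = 575, q_4 = 1*69 + 22 = 91.
  i=5: a_5=4, p_5 = 4*575 + 436 = 2736, q_5 = 4*91 + 69 = 433.

6/1, 19/3, 139/22, 436/69, 575/91, 2736/433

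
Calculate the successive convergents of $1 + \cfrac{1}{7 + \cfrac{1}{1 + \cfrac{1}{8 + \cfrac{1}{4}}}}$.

Using the convergent recurrence p_i = a_i*p_{i-1} + p_{i-2}, q_i = a_i*q_{i-1} + q_{i-2} with p_{-2}=0, p_{-1}=1, q_{-2}=1, q_{-1}=0:
  i=0: a_0=1, p_0 = 1*1 + 0 = 1, q_0 = 1*0 + 1 = 1.
  i=1: a_1=7, p_1 = 7*1 + 1 = 8, q_1 = 7*1 + 0 = 7.
  i=2: a_2=1, p_2 = 1*8 + 1 = 9, q_2 = 1*7 + 1 = 8.
  i=3: a_3=8, p_3 = 8*9 + 8 = 80, q_3 = 8*8 + 7 = 71.
  i=4: a_4=4, p_4 = 4*80 + 9 = 329, q_4 = 4*71 + 8 = 292.

1/1, 8/7, 9/8, 80/71, 329/292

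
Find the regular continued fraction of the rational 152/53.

[2; 1, 6, 1, 1, 3]

Run the Euclidean algorithm on 152 and 53; the successive quotients are the partial quotients a_0, a_1, ... (each step inverts the fractional part left over by the previous one):
  152 = 2*53 + 46, so a_0 = 2.
  53 = 1*46 + 7, so a_1 = 1.
  46 = 6*7 + 4, so a_2 = 6.
  7 = 1*4 + 3, so a_3 = 1.
  4 = 1*3 + 1, so a_4 = 1.
  3 = 3*1 + 0, so a_5 = 3.
The remainder reaches 0 after 6 divisions, so the expansion has 6 partial quotients, read off in order.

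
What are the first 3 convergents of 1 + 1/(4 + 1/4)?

1/1, 5/4, 21/17

Using the convergent recurrence p_i = a_i*p_{i-1} + p_{i-2}, q_i = a_i*q_{i-1} + q_{i-2} with p_{-2}=0, p_{-1}=1, q_{-2}=1, q_{-1}=0:
  i=0: a_0=1, p_0 = 1*1 + 0 = 1, q_0 = 1*0 + 1 = 1.
  i=1: a_1=4, p_1 = 4*1 + 1 = 5, q_1 = 4*1 + 0 = 4.
  i=2: a_2=4, p_2 = 4*5 + 1 = 21, q_2 = 4*4 + 1 = 17.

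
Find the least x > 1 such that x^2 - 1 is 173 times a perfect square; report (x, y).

(x, y) = (2499849, 190060)

First expand sqrt(173) as a continued fraction. With x_i = (sqrt(173) + m_i)/d_i and (m_0, d_0) = (0, 1): a_0 = floor(sqrt(173)) = 13, since 13^2 = 169 <= 173 < 196 = 14^2.
Iterate m_{i+1} = d_i*a_i - m_i, d_{i+1} = (173 - m_{i+1}^2)/d_i, a_{i+1} = floor((a_0 + m_{i+1})/d_{i+1}):
  m_1 = 1*13 - 0 = 13, d_1 = (173 - 13^2)/1 = 4/1 = 4, a_1 = floor((13 + 13)/4) = 6.
  m_2 = 4*6 - 13 = 11, d_2 = (173 - 11^2)/4 = 52/4 = 13, a_2 = floor((13 + 11)/13) = 1.
  m_3 = 13*1 - 11 = 2, d_3 = (173 - 2^2)/13 = 169/13 = 13, a_3 = floor((13 + 2)/13) = 1.
  m_4 = 13*1 - 2 = 11, d_4 = (173 - 11^2)/13 = 52/13 = 4, a_4 = floor((13 + 11)/4) = 6.
  m_5 = 4*6 - 11 = 13, d_5 = (173 - 13^2)/4 = 4/4 = 1, a_5 = floor((13 + 13)/1) = 26.
  m_6 = 1*26 - 13 = 13, d_6 = (173 - 13^2)/1 = 4/1 = 4: (m_6, d_6) = (m_1, d_1) = (13, 4), so from here the quotients repeat a_1, ..., a_5; the period length is 5.
So sqrt(173) = [13; (6, 1, 1, 6, 26)] with period length k = 5.
k is odd, so (p_{k-1}, q_{k-1}) only solves x^2 - 173y^2 = -1 and the fundamental solution of x^2 - 173y^2 = 1 is (p_{2k-1}, q_{2k-1}) = (p_9, q_9); compute convergents through index 9, running through the period twice.
Convergents (p_i = a_i*p_{i-1} + p_{i-2}, q_i = a_i*q_{i-1} + q_{i-2} with p_{-2}=0, p_{-1}=1, q_{-2}=1, q_{-1}=0):
  i=0: a_0=13, p_0 = 13*1 + 0 = 13, q_0 = 13*0 + 1 = 1.
  i=1: a_1=6, p_1 = 6*13 + 1 = 79, q_1 = 6*1 + 0 = 6.
  i=2: a_2=1, p_2 = 1*79 + 13 = 92, q_2 = 1*6 + 1 = 7.
  i=3: a_3=1, p_3 = 1*92 + 79 = 171, q_3 = 1*7 + 6 = 13.
  i=4: a_4=6, p_4 = 6*171 + 92 = 1118, q_4 = 6*13 + 7 = 85.
  i=5: a_5=26, p_5 = 26*1118 + 171 = 29239, q_5 = 26*85 + 13 = 2223.
  i=6: a_6=6, p_6 = 6*29239 + 1118 = 176552, q_6 = 6*2223 + 85 = 13423.
  i=7: a_7=1, p_7 = 1*176552 + 29239 = 205791, q_7 = 1*13423 + 2223 = 15646.
  i=8: a_8=1, p_8 = 1*205791 + 176552 = 382343, q_8 = 1*15646 + 13423 = 29069.
  i=9: a_9=6, p_9 = 6*382343 + 205791 = 2499849, q_9 = 6*29069 + 15646 = 190060.
Indeed p_4^2 - 173*q_4^2 = 1249924 - 1249925 = -1, not +1.
Check: 2499849^2 - 173*190060^2 = 6249245022801 - 6249245022800 = 1, so (x, y) = (2499849, 190060) solves the equation, and by the theorem it is the least positive solution.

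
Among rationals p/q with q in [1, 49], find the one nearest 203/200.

Expand x = 203/200 as a continued fraction with the Euclidean algorithm:
  203 = 1*200 + 3, so a_0 = 1.
  200 = 66*3 + 2, so a_1 = 66.
  3 = 1*2 + 1, so a_2 = 1.
  2 = 2*1 + 0, so a_3 = 2.
so x = [1; 66, 1, 2].
Convergents (p_i = a_i*p_{i-1} + p_{i-2}, q_i = a_i*q_{i-1} + q_{i-2} with p_{-2}=0, p_{-1}=1, q_{-2}=1, q_{-1}=0), until the denominator exceeds 49:
  i=0: a_0=1, p_0 = 1*1 + 0 = 1, q_0 = 1*0 + 1 = 1.
  i=1: a_1=66, p_1 = 66*1 + 1 = 67, q_1 = 66*1 + 0 = 66.
q_1 = 66 > 49, so the last convergent with denominator <= 49 is p_0/q_0 = 1/1.
The closest fraction with denominator <= 49 is either p_0/q_0 or the intermediate fraction (k*p_0 + p_{-1})/(k*q_0 + q_{-1}) with the largest k >= 1 whose denominator stays <= 49; these approach x as k grows, and every other convergent or intermediate fraction in range is farther away.
Largest k: floor((49 - q_{-1})/q_0) = floor((49 - 0)/1) = 49 (using the seeds p_{-1} = 1, q_{-1} = 0).
That gives (49*1 + 1)/(49*1 + 0) = 50/49.
Compare the errors: |x - 1/1| = |203*1 - 1*200|/(200*1) = 3/200, and |x - 50/49| = |203*49 - 50*200|/(200*49) = 53/9800.
Cross-multiplying, 53*200 = 10600 < 29400 = 3*9800, so 53/9800 is smaller: the intermediate fraction 50/49 is closer to x than 1/1.

50/49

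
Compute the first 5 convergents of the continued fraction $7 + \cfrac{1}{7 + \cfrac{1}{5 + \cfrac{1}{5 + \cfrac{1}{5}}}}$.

Using the convergent recurrence p_i = a_i*p_{i-1} + p_{i-2}, q_i = a_i*q_{i-1} + q_{i-2} with p_{-2}=0, p_{-1}=1, q_{-2}=1, q_{-1}=0:
  i=0: a_0=7, p_0 = 7*1 + 0 = 7, q_0 = 7*0 + 1 = 1.
  i=1: a_1=7, p_1 = 7*7 + 1 = 50, q_1 = 7*1 + 0 = 7.
  i=2: a_2=5, p_2 = 5*50 + 7 = 257, q_2 = 5*7 + 1 = 36.
  i=3: a_3=5, p_3 = 5*257 + 50 = 1335, q_3 = 5*36 + 7 = 187.
  i=4: a_4=5, p_4 = 5*1335 + 257 = 6932, q_4 = 5*187 + 36 = 971.

7/1, 50/7, 257/36, 1335/187, 6932/971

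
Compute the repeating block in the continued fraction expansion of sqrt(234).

Write x_i = (sqrt(234) + m_i)/d_i with (m_0, d_0) = (0, 1). a_0 = floor(sqrt(234)) = 15, since 15^2 = 225 <= 234 < 256 = 16^2.
Iterate m_{i+1} = d_i*a_i - m_i, d_{i+1} = (234 - m_{i+1}^2)/d_i, a_{i+1} = floor((a_0 + m_{i+1})/d_{i+1}):
  m_1 = 1*15 - 0 = 15, d_1 = (234 - 15^2)/1 = 9/1 = 9, a_1 = floor((15 + 15)/9) = 3.
  m_2 = 9*3 - 15 = 12, d_2 = (234 - 12^2)/9 = 90/9 = 10, a_2 = floor((15 + 12)/10) = 2.
  m_3 = 10*2 - 12 = 8, d_3 = (234 - 8^2)/10 = 170/10 = 17, a_3 = floor((15 + 8)/17) = 1.
  m_4 = 17*1 - 8 = 9, d_4 = (234 - 9^2)/17 = 153/17 = 9, a_4 = floor((15 + 9)/9) = 2.
  m_5 = 9*2 - 9 = 9, d_5 = (234 - 9^2)/9 = 153/9 = 17, a_5 = floor((15 + 9)/17) = 1.
  m_6 = 17*1 - 9 = 8, d_6 = (234 - 8^2)/17 = 170/17 = 10, a_6 = floor((15 + 8)/10) = 2.
  m_7 = 10*2 - 8 = 12, d_7 = (234 - 12^2)/10 = 90/10 = 9, a_7 = floor((15 + 12)/9) = 3.
  m_8 = 9*3 - 12 = 15, d_8 = (234 - 15^2)/9 = 9/9 = 1, a_8 = floor((15 + 15)/1) = 30.
  m_9 = 1*30 - 15 = 15, d_9 = (234 - 15^2)/1 = 9/1 = 9: (m_9, d_9) = (m_1, d_1) = (15, 9), so from here the quotients repeat a_1, ..., a_8; the period length is 8.
Hence the expansion of sqrt(234) is a_0 = 15 followed by the repeating block 3, 2, 1, 2, 1, 2, 3, 30 (period 8).

[15; (3, 2, 1, 2, 1, 2, 3, 30)]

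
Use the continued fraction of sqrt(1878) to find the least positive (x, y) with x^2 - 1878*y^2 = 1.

First expand sqrt(1878) as a continued fraction. With x_i = (sqrt(1878) + m_i)/d_i and (m_0, d_0) = (0, 1): a_0 = floor(sqrt(1878)) = 43, since 43^2 = 1849 <= 1878 < 1936 = 44^2.
Iterate m_{i+1} = d_i*a_i - m_i, d_{i+1} = (1878 - m_{i+1}^2)/d_i, a_{i+1} = floor((a_0 + m_{i+1})/d_{i+1}):
  m_1 = 1*43 - 0 = 43, d_1 = (1878 - 43^2)/1 = 29/1 = 29, a_1 = floor((43 + 43)/29) = 2.
  m_2 = 29*2 - 43 = 15, d_2 = (1878 - 15^2)/29 = 1653/29 = 57, a_2 = floor((43 + 15)/57) = 1.
  m_3 = 57*1 - 15 = 42, d_3 = (1878 - 42^2)/57 = 114/57 = 2, a_3 = floor((43 + 42)/2) = 42.
  m_4 = 2*42 - 42 = 42, d_4 = (1878 - 42^2)/2 = 114/2 = 57, a_4 = floor((43 + 42)/57) = 1.
  m_5 = 57*1 - 42 = 15, d_5 = (1878 - 15^2)/57 = 1653/57 = 29, a_5 = floor((43 + 15)/29) = 2.
  m_6 = 29*2 - 15 = 43, d_6 = (1878 - 43^2)/29 = 29/29 = 1, a_6 = floor((43 + 43)/1) = 86.
  m_7 = 1*86 - 43 = 43, d_7 = (1878 - 43^2)/1 = 29/1 = 29: (m_7, d_7) = (m_1, d_1) = (43, 29), so from here the quotients repeat a_1, ..., a_6; the period length is 6.
So sqrt(1878) = [43; (2, 1, 42, 1, 2, 86)] with period length k = 6.
k is even, so the fundamental solution of x^2 - 1878y^2 = 1 is (p_{k-1}, q_{k-1}) = (p_5, q_5); compute convergents through index 5.
Convergents (p_i = a_i*p_{i-1} + p_{i-2}, q_i = a_i*q_{i-1} + q_{i-2} with p_{-2}=0, p_{-1}=1, q_{-2}=1, q_{-1}=0):
  i=0: a_0=43, p_0 = 43*1 + 0 = 43, q_0 = 43*0 + 1 = 1.
  i=1: a_1=2, p_1 = 2*43 + 1 = 87, q_1 = 2*1 + 0 = 2.
  i=2: a_2=1, p_2 = 1*87 + 43 = 130, q_2 = 1*2 + 1 = 3.
  i=3: a_3=42, p_3 = 42*130 + 87 = 5547, q_3 = 42*3 + 2 = 128.
  i=4: a_4=1, p_4 = 1*5547 + 130 = 5677, q_4 = 1*128 + 3 = 131.
  i=5: a_5=2, p_5 = 2*5677 + 5547 = 16901, q_5 = 2*131 + 128 = 390.
Check: 16901^2 - 1878*390^2 = 285643801 - 285643800 = 1, so (x, y) = (16901, 390) solves the equation, and by the theorem it is the least positive solution.

(x, y) = (16901, 390)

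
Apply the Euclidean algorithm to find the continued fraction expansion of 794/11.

Run the Euclidean algorithm on 794 and 11; the successive quotients are the partial quotients a_0, a_1, ... (each step inverts the fractional part left over by the previous one):
  794 = 72*11 + 2, so a_0 = 72.
  11 = 5*2 + 1, so a_1 = 5.
  2 = 2*1 + 0, so a_2 = 2.
The remainder reaches 0 after 3 divisions, so the expansion has 3 partial quotients, read off in order.

[72; 5, 2]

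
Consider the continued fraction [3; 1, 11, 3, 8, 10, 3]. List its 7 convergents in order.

3/1, 4/1, 47/12, 145/37, 1207/308, 12215/3117, 37852/9659

Using the convergent recurrence p_i = a_i*p_{i-1} + p_{i-2}, q_i = a_i*q_{i-1} + q_{i-2} with p_{-2}=0, p_{-1}=1, q_{-2}=1, q_{-1}=0:
  i=0: a_0=3, p_0 = 3*1 + 0 = 3, q_0 = 3*0 + 1 = 1.
  i=1: a_1=1, p_1 = 1*3 + 1 = 4, q_1 = 1*1 + 0 = 1.
  i=2: a_2=11, p_2 = 11*4 + 3 = 47, q_2 = 11*1 + 1 = 12.
  i=3: a_3=3, p_3 = 3*47 + 4 = 145, q_3 = 3*12 + 1 = 37.
  i=4: a_4=8, p_4 = 8*145 + 47 = 1207, q_4 = 8*37 + 12 = 308.
  i=5: a_5=10, p_5 = 10*1207 + 145 = 12215, q_5 = 10*308 + 37 = 3117.
  i=6: a_6=3, p_6 = 3*12215 + 1207 = 37852, q_6 = 3*3117 + 308 = 9659.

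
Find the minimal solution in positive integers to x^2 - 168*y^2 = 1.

First expand sqrt(168) as a continued fraction. With x_i = (sqrt(168) + m_i)/d_i and (m_0, d_0) = (0, 1): a_0 = floor(sqrt(168)) = 12, since 12^2 = 144 <= 168 < 169 = 13^2.
Iterate m_{i+1} = d_i*a_i - m_i, d_{i+1} = (168 - m_{i+1}^2)/d_i, a_{i+1} = floor((a_0 + m_{i+1})/d_{i+1}):
  m_1 = 1*12 - 0 = 12, d_1 = (168 - 12^2)/1 = 24/1 = 24, a_1 = floor((12 + 12)/24) = 1.
  m_2 = 24*1 - 12 = 12, d_2 = (168 - 12^2)/24 = 24/24 = 1, a_2 = floor((12 + 12)/1) = 24.
  m_3 = 1*24 - 12 = 12, d_3 = (168 - 12^2)/1 = 24/1 = 24: (m_3, d_3) = (m_1, d_1) = (12, 24), so from here the quotients repeat a_1, a_2; the period length is 2.
So sqrt(168) = [12; (1, 24)] with period length k = 2.
k is even, so the fundamental solution of x^2 - 168y^2 = 1 is (p_{k-1}, q_{k-1}) = (p_1, q_1); compute convergents through index 1.
Convergents (p_i = a_i*p_{i-1} + p_{i-2}, q_i = a_i*q_{i-1} + q_{i-2} with p_{-2}=0, p_{-1}=1, q_{-2}=1, q_{-1}=0):
  i=0: a_0=12, p_0 = 12*1 + 0 = 12, q_0 = 12*0 + 1 = 1.
  i=1: a_1=1, p_1 = 1*12 + 1 = 13, q_1 = 1*1 + 0 = 1.
Check: 13^2 - 168*1^2 = 169 - 168 = 1, so (x, y) = (13, 1) solves the equation, and by the theorem it is the least positive solution.

(x, y) = (13, 1)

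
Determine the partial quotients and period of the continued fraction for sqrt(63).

Write x_i = (sqrt(63) + m_i)/d_i with (m_0, d_0) = (0, 1). a_0 = floor(sqrt(63)) = 7, since 7^2 = 49 <= 63 < 64 = 8^2.
Iterate m_{i+1} = d_i*a_i - m_i, d_{i+1} = (63 - m_{i+1}^2)/d_i, a_{i+1} = floor((a_0 + m_{i+1})/d_{i+1}):
  m_1 = 1*7 - 0 = 7, d_1 = (63 - 7^2)/1 = 14/1 = 14, a_1 = floor((7 + 7)/14) = 1.
  m_2 = 14*1 - 7 = 7, d_2 = (63 - 7^2)/14 = 14/14 = 1, a_2 = floor((7 + 7)/1) = 14.
  m_3 = 1*14 - 7 = 7, d_3 = (63 - 7^2)/1 = 14/1 = 14: (m_3, d_3) = (m_1, d_1) = (7, 14), so from here the quotients repeat a_1, a_2; the period length is 2.
Hence the expansion of sqrt(63) is a_0 = 7 followed by the repeating block 1, 14 (period 2).

[7; (1, 14)]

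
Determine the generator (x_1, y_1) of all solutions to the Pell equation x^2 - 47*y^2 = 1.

(x, y) = (48, 7)

First expand sqrt(47) as a continued fraction. With x_i = (sqrt(47) + m_i)/d_i and (m_0, d_0) = (0, 1): a_0 = floor(sqrt(47)) = 6, since 6^2 = 36 <= 47 < 49 = 7^2.
Iterate m_{i+1} = d_i*a_i - m_i, d_{i+1} = (47 - m_{i+1}^2)/d_i, a_{i+1} = floor((a_0 + m_{i+1})/d_{i+1}):
  m_1 = 1*6 - 0 = 6, d_1 = (47 - 6^2)/1 = 11/1 = 11, a_1 = floor((6 + 6)/11) = 1.
  m_2 = 11*1 - 6 = 5, d_2 = (47 - 5^2)/11 = 22/11 = 2, a_2 = floor((6 + 5)/2) = 5.
  m_3 = 2*5 - 5 = 5, d_3 = (47 - 5^2)/2 = 22/2 = 11, a_3 = floor((6 + 5)/11) = 1.
  m_4 = 11*1 - 5 = 6, d_4 = (47 - 6^2)/11 = 11/11 = 1, a_4 = floor((6 + 6)/1) = 12.
  m_5 = 1*12 - 6 = 6, d_5 = (47 - 6^2)/1 = 11/1 = 11: (m_5, d_5) = (m_1, d_1) = (6, 11), so from here the quotients repeat a_1, ..., a_4; the period length is 4.
So sqrt(47) = [6; (1, 5, 1, 12)] with period length k = 4.
k is even, so the fundamental solution of x^2 - 47y^2 = 1 is (p_{k-1}, q_{k-1}) = (p_3, q_3); compute convergents through index 3.
Convergents (p_i = a_i*p_{i-1} + p_{i-2}, q_i = a_i*q_{i-1} + q_{i-2} with p_{-2}=0, p_{-1}=1, q_{-2}=1, q_{-1}=0):
  i=0: a_0=6, p_0 = 6*1 + 0 = 6, q_0 = 6*0 + 1 = 1.
  i=1: a_1=1, p_1 = 1*6 + 1 = 7, q_1 = 1*1 + 0 = 1.
  i=2: a_2=5, p_2 = 5*7 + 6 = 41, q_2 = 5*1 + 1 = 6.
  i=3: a_3=1, p_3 = 1*41 + 7 = 48, q_3 = 1*6 + 1 = 7.
Check: 48^2 - 47*7^2 = 2304 - 2303 = 1, so (x, y) = (48, 7) solves the equation, and by the theorem it is the least positive solution.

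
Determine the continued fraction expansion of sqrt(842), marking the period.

[29; (58)]

Write x_i = (sqrt(842) + m_i)/d_i with (m_0, d_0) = (0, 1). a_0 = floor(sqrt(842)) = 29, since 29^2 = 841 <= 842 < 900 = 30^2.
Iterate m_{i+1} = d_i*a_i - m_i, d_{i+1} = (842 - m_{i+1}^2)/d_i, a_{i+1} = floor((a_0 + m_{i+1})/d_{i+1}):
  m_1 = 1*29 - 0 = 29, d_1 = (842 - 29^2)/1 = 1/1 = 1, a_1 = floor((29 + 29)/1) = 58.
  m_2 = 1*58 - 29 = 29, d_2 = (842 - 29^2)/1 = 1/1 = 1: (m_2, d_2) = (m_1, d_1) = (29, 1), so from here the quotient a_1 repeats; the period length is 1.
Hence the expansion of sqrt(842) is a_0 = 29 followed by the repeating block 58 (period 1).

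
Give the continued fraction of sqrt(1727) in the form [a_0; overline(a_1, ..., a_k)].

[41; overline(1, 1, 3, 1, 6, 1, 3, 1, 1, 82)]

Write x_i = (sqrt(1727) + m_i)/d_i with (m_0, d_0) = (0, 1). a_0 = floor(sqrt(1727)) = 41, since 41^2 = 1681 <= 1727 < 1764 = 42^2.
Iterate m_{i+1} = d_i*a_i - m_i, d_{i+1} = (1727 - m_{i+1}^2)/d_i, a_{i+1} = floor((a_0 + m_{i+1})/d_{i+1}):
  m_1 = 1*41 - 0 = 41, d_1 = (1727 - 41^2)/1 = 46/1 = 46, a_1 = floor((41 + 41)/46) = 1.
  m_2 = 46*1 - 41 = 5, d_2 = (1727 - 5^2)/46 = 1702/46 = 37, a_2 = floor((41 + 5)/37) = 1.
  m_3 = 37*1 - 5 = 32, d_3 = (1727 - 32^2)/37 = 703/37 = 19, a_3 = floor((41 + 32)/19) = 3.
  m_4 = 19*3 - 32 = 25, d_4 = (1727 - 25^2)/19 = 1102/19 = 58, a_4 = floor((41 + 25)/58) = 1.
  m_5 = 58*1 - 25 = 33, d_5 = (1727 - 33^2)/58 = 638/58 = 11, a_5 = floor((41 + 33)/11) = 6.
  m_6 = 11*6 - 33 = 33, d_6 = (1727 - 33^2)/11 = 638/11 = 58, a_6 = floor((41 + 33)/58) = 1.
  m_7 = 58*1 - 33 = 25, d_7 = (1727 - 25^2)/58 = 1102/58 = 19, a_7 = floor((41 + 25)/19) = 3.
  m_8 = 19*3 - 25 = 32, d_8 = (1727 - 32^2)/19 = 703/19 = 37, a_8 = floor((41 + 32)/37) = 1.
  m_9 = 37*1 - 32 = 5, d_9 = (1727 - 5^2)/37 = 1702/37 = 46, a_9 = floor((41 + 5)/46) = 1.
  m_10 = 46*1 - 5 = 41, d_10 = (1727 - 41^2)/46 = 46/46 = 1, a_10 = floor((41 + 41)/1) = 82.
  m_11 = 1*82 - 41 = 41, d_11 = (1727 - 41^2)/1 = 46/1 = 46: (m_11, d_11) = (m_1, d_1) = (41, 46), so from here the quotients repeat a_1, ..., a_10; the period length is 10.
Hence the expansion of sqrt(1727) is a_0 = 41 followed by the repeating block 1, 1, 3, 1, 6, 1, 3, 1, 1, 82 (period 10).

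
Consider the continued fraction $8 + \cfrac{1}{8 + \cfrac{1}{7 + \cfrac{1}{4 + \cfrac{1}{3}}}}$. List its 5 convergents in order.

Using the convergent recurrence p_i = a_i*p_{i-1} + p_{i-2}, q_i = a_i*q_{i-1} + q_{i-2} with p_{-2}=0, p_{-1}=1, q_{-2}=1, q_{-1}=0:
  i=0: a_0=8, p_0 = 8*1 + 0 = 8, q_0 = 8*0 + 1 = 1.
  i=1: a_1=8, p_1 = 8*8 + 1 = 65, q_1 = 8*1 + 0 = 8.
  i=2: a_2=7, p_2 = 7*65 + 8 = 463, q_2 = 7*8 + 1 = 57.
  i=3: a_3=4, p_3 = 4*463 + 65 = 1917, q_3 = 4*57 + 8 = 236.
  i=4: a_4=3, p_4 = 3*1917 + 463 = 6214, q_4 = 3*236 + 57 = 765.

8/1, 65/8, 463/57, 1917/236, 6214/765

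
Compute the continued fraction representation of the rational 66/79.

[0; 1, 5, 13]

Run the Euclidean algorithm on 66 and 79; the successive quotients are the partial quotients a_0, a_1, ... (each step inverts the fractional part left over by the previous one):
  66 = 0*79 + 66, so a_0 = 0.
  79 = 1*66 + 13, so a_1 = 1.
  66 = 5*13 + 1, so a_2 = 5.
  13 = 13*1 + 0, so a_3 = 13.
The remainder reaches 0 after 4 divisions, so the expansion has 4 partial quotients, read off in order.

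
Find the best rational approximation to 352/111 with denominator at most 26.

Expand x = 352/111 as a continued fraction with the Euclidean algorithm:
  352 = 3*111 + 19, so a_0 = 3.
  111 = 5*19 + 16, so a_1 = 5.
  19 = 1*16 + 3, so a_2 = 1.
  16 = 5*3 + 1, so a_3 = 5.
  3 = 3*1 + 0, so a_4 = 3.
so x = [3; 5, 1, 5, 3].
Convergents (p_i = a_i*p_{i-1} + p_{i-2}, q_i = a_i*q_{i-1} + q_{i-2} with p_{-2}=0, p_{-1}=1, q_{-2}=1, q_{-1}=0), until the denominator exceeds 26:
  i=0: a_0=3, p_0 = 3*1 + 0 = 3, q_0 = 3*0 + 1 = 1.
  i=1: a_1=5, p_1 = 5*3 + 1 = 16, q_1 = 5*1 + 0 = 5.
  i=2: a_2=1, p_2 = 1*16 + 3 = 19, q_2 = 1*5 + 1 = 6.
  i=3: a_3=5, p_3 = 5*19 + 16 = 111, q_3 = 5*6 + 5 = 35.
q_3 = 35 > 26, so the last convergent with denominator <= 26 is p_2/q_2 = 19/6.
The closest fraction with denominator <= 26 is either p_2/q_2 or the intermediate fraction (k*p_2 + p_1)/(k*q_2 + q_1) with the largest k >= 1 whose denominator stays <= 26; these approach x as k grows, and every other convergent or intermediate fraction in range is farther away.
Largest k: floor((26 - q_1)/q_2) = floor((26 - 5)/6) = 3.
That gives (3*19 + 16)/(3*6 + 5) = 73/23.
Compare the errors: |x - 19/6| = |352*6 - 19*111|/(111*6) = 3/666, and |x - 73/23| = |352*23 - 73*111|/(111*23) = 7/2553.
Cross-multiplying, 7*666 = 4662 < 7659 = 3*2553, so 7/2553 is smaller: the intermediate fraction 73/23 is closer to x than 19/6.

73/23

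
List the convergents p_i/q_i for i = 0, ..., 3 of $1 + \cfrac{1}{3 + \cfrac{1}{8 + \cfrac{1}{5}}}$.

Using the convergent recurrence p_i = a_i*p_{i-1} + p_{i-2}, q_i = a_i*q_{i-1} + q_{i-2} with p_{-2}=0, p_{-1}=1, q_{-2}=1, q_{-1}=0:
  i=0: a_0=1, p_0 = 1*1 + 0 = 1, q_0 = 1*0 + 1 = 1.
  i=1: a_1=3, p_1 = 3*1 + 1 = 4, q_1 = 3*1 + 0 = 3.
  i=2: a_2=8, p_2 = 8*4 + 1 = 33, q_2 = 8*3 + 1 = 25.
  i=3: a_3=5, p_3 = 5*33 + 4 = 169, q_3 = 5*25 + 3 = 128.

1/1, 4/3, 33/25, 169/128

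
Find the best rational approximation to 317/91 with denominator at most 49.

Expand x = 317/91 as a continued fraction with the Euclidean algorithm:
  317 = 3*91 + 44, so a_0 = 3.
  91 = 2*44 + 3, so a_1 = 2.
  44 = 14*3 + 2, so a_2 = 14.
  3 = 1*2 + 1, so a_3 = 1.
  2 = 2*1 + 0, so a_4 = 2.
so x = [3; 2, 14, 1, 2].
Convergents (p_i = a_i*p_{i-1} + p_{i-2}, q_i = a_i*q_{i-1} + q_{i-2} with p_{-2}=0, p_{-1}=1, q_{-2}=1, q_{-1}=0), until the denominator exceeds 49:
  i=0: a_0=3, p_0 = 3*1 + 0 = 3, q_0 = 3*0 + 1 = 1.
  i=1: a_1=2, p_1 = 2*3 + 1 = 7, q_1 = 2*1 + 0 = 2.
  i=2: a_2=14, p_2 = 14*7 + 3 = 101, q_2 = 14*2 + 1 = 29.
  i=3: a_3=1, p_3 = 1*101 + 7 = 108, q_3 = 1*29 + 2 = 31.
  i=4: a_4=2, p_4 = 2*108 + 101 = 317, q_4 = 2*31 + 29 = 91.
q_4 = 91 > 49, so the last convergent with denominator <= 49 is p_3/q_3 = 108/31.
The closest fraction with denominator <= 49 is either p_3/q_3 or the intermediate fraction (k*p_3 + p_2)/(k*q_3 + q_2) with the largest k >= 1 whose denominator stays <= 49; these approach x as k grows, and every other convergent or intermediate fraction in range is farther away.
Largest k: floor((49 - q_2)/q_3) = floor((49 - 29)/31) = 0.
Since k = 0, no intermediate fraction beyond p_3/q_3 has denominator <= 49, so the convergent 108/31 is the closest (its error is |317*31 - 108*91|/(91*31) = 1/2821).

108/31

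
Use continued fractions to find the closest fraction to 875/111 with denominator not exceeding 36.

134/17

Expand x = 875/111 as a continued fraction with the Euclidean algorithm:
  875 = 7*111 + 98, so a_0 = 7.
  111 = 1*98 + 13, so a_1 = 1.
  98 = 7*13 + 7, so a_2 = 7.
  13 = 1*7 + 6, so a_3 = 1.
  7 = 1*6 + 1, so a_4 = 1.
  6 = 6*1 + 0, so a_5 = 6.
so x = [7; 1, 7, 1, 1, 6].
Convergents (p_i = a_i*p_{i-1} + p_{i-2}, q_i = a_i*q_{i-1} + q_{i-2} with p_{-2}=0, p_{-1}=1, q_{-2}=1, q_{-1}=0), until the denominator exceeds 36:
  i=0: a_0=7, p_0 = 7*1 + 0 = 7, q_0 = 7*0 + 1 = 1.
  i=1: a_1=1, p_1 = 1*7 + 1 = 8, q_1 = 1*1 + 0 = 1.
  i=2: a_2=7, p_2 = 7*8 + 7 = 63, q_2 = 7*1 + 1 = 8.
  i=3: a_3=1, p_3 = 1*63 + 8 = 71, q_3 = 1*8 + 1 = 9.
  i=4: a_4=1, p_4 = 1*71 + 63 = 134, q_4 = 1*9 + 8 = 17.
  i=5: a_5=6, p_5 = 6*134 + 71 = 875, q_5 = 6*17 + 9 = 111.
q_5 = 111 > 36, so the last convergent with denominator <= 36 is p_4/q_4 = 134/17.
The closest fraction with denominator <= 36 is either p_4/q_4 or the intermediate fraction (k*p_4 + p_3)/(k*q_4 + q_3) with the largest k >= 1 whose denominator stays <= 36; these approach x as k grows, and every other convergent or intermediate fraction in range is farther away.
Largest k: floor((36 - q_3)/q_4) = floor((36 - 9)/17) = 1.
That gives (1*134 + 71)/(1*17 + 9) = 205/26.
Compare the errors: |x - 134/17| = |875*17 - 134*111|/(111*17) = 1/1887, and |x - 205/26| = |875*26 - 205*111|/(111*26) = 5/2886.
Cross-multiplying, 1*2886 = 2886 < 9435 = 5*1887, so 1/1887 is smaller: the convergent 134/17 is closer to x than 205/26.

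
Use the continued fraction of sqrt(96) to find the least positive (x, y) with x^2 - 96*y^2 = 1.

First expand sqrt(96) as a continued fraction. With x_i = (sqrt(96) + m_i)/d_i and (m_0, d_0) = (0, 1): a_0 = floor(sqrt(96)) = 9, since 9^2 = 81 <= 96 < 100 = 10^2.
Iterate m_{i+1} = d_i*a_i - m_i, d_{i+1} = (96 - m_{i+1}^2)/d_i, a_{i+1} = floor((a_0 + m_{i+1})/d_{i+1}):
  m_1 = 1*9 - 0 = 9, d_1 = (96 - 9^2)/1 = 15/1 = 15, a_1 = floor((9 + 9)/15) = 1.
  m_2 = 15*1 - 9 = 6, d_2 = (96 - 6^2)/15 = 60/15 = 4, a_2 = floor((9 + 6)/4) = 3.
  m_3 = 4*3 - 6 = 6, d_3 = (96 - 6^2)/4 = 60/4 = 15, a_3 = floor((9 + 6)/15) = 1.
  m_4 = 15*1 - 6 = 9, d_4 = (96 - 9^2)/15 = 15/15 = 1, a_4 = floor((9 + 9)/1) = 18.
  m_5 = 1*18 - 9 = 9, d_5 = (96 - 9^2)/1 = 15/1 = 15: (m_5, d_5) = (m_1, d_1) = (9, 15), so from here the quotients repeat a_1, ..., a_4; the period length is 4.
So sqrt(96) = [9; (1, 3, 1, 18)] with period length k = 4.
k is even, so the fundamental solution of x^2 - 96y^2 = 1 is (p_{k-1}, q_{k-1}) = (p_3, q_3); compute convergents through index 3.
Convergents (p_i = a_i*p_{i-1} + p_{i-2}, q_i = a_i*q_{i-1} + q_{i-2} with p_{-2}=0, p_{-1}=1, q_{-2}=1, q_{-1}=0):
  i=0: a_0=9, p_0 = 9*1 + 0 = 9, q_0 = 9*0 + 1 = 1.
  i=1: a_1=1, p_1 = 1*9 + 1 = 10, q_1 = 1*1 + 0 = 1.
  i=2: a_2=3, p_2 = 3*10 + 9 = 39, q_2 = 3*1 + 1 = 4.
  i=3: a_3=1, p_3 = 1*39 + 10 = 49, q_3 = 1*4 + 1 = 5.
Check: 49^2 - 96*5^2 = 2401 - 2400 = 1, so (x, y) = (49, 5) solves the equation, and by the theorem it is the least positive solution.

(x, y) = (49, 5)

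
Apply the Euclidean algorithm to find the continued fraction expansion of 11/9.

[1; 4, 2]

Run the Euclidean algorithm on 11 and 9; the successive quotients are the partial quotients a_0, a_1, ... (each step inverts the fractional part left over by the previous one):
  11 = 1*9 + 2, so a_0 = 1.
  9 = 4*2 + 1, so a_1 = 4.
  2 = 2*1 + 0, so a_2 = 2.
The remainder reaches 0 after 3 divisions, so the expansion has 3 partial quotients, read off in order.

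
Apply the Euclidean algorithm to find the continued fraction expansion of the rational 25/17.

Run the Euclidean algorithm on 25 and 17; the successive quotients are the partial quotients a_0, a_1, ... (each step inverts the fractional part left over by the previous one):
  25 = 1*17 + 8, so a_0 = 1.
  17 = 2*8 + 1, so a_1 = 2.
  8 = 8*1 + 0, so a_2 = 8.
The remainder reaches 0 after 3 divisions, so the expansion has 3 partial quotients, read off in order.

[1; 2, 8]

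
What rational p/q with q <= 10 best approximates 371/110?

27/8

Expand x = 371/110 as a continued fraction with the Euclidean algorithm:
  371 = 3*110 + 41, so a_0 = 3.
  110 = 2*41 + 28, so a_1 = 2.
  41 = 1*28 + 13, so a_2 = 1.
  28 = 2*13 + 2, so a_3 = 2.
  13 = 6*2 + 1, so a_4 = 6.
  2 = 2*1 + 0, so a_5 = 2.
so x = [3; 2, 1, 2, 6, 2].
Convergents (p_i = a_i*p_{i-1} + p_{i-2}, q_i = a_i*q_{i-1} + q_{i-2} with p_{-2}=0, p_{-1}=1, q_{-2}=1, q_{-1}=0), until the denominator exceeds 10:
  i=0: a_0=3, p_0 = 3*1 + 0 = 3, q_0 = 3*0 + 1 = 1.
  i=1: a_1=2, p_1 = 2*3 + 1 = 7, q_1 = 2*1 + 0 = 2.
  i=2: a_2=1, p_2 = 1*7 + 3 = 10, q_2 = 1*2 + 1 = 3.
  i=3: a_3=2, p_3 = 2*10 + 7 = 27, q_3 = 2*3 + 2 = 8.
  i=4: a_4=6, p_4 = 6*27 + 10 = 172, q_4 = 6*8 + 3 = 51.
q_4 = 51 > 10, so the last convergent with denominator <= 10 is p_3/q_3 = 27/8.
The closest fraction with denominator <= 10 is either p_3/q_3 or the intermediate fraction (k*p_3 + p_2)/(k*q_3 + q_2) with the largest k >= 1 whose denominator stays <= 10; these approach x as k grows, and every other convergent or intermediate fraction in range is farther away.
Largest k: floor((10 - q_2)/q_3) = floor((10 - 3)/8) = 0.
Since k = 0, no intermediate fraction beyond p_3/q_3 has denominator <= 10, so the convergent 27/8 is the closest (its error is |371*8 - 27*110|/(110*8) = 2/880).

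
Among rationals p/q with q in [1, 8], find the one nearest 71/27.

Expand x = 71/27 as a continued fraction with the Euclidean algorithm:
  71 = 2*27 + 17, so a_0 = 2.
  27 = 1*17 + 10, so a_1 = 1.
  17 = 1*10 + 7, so a_2 = 1.
  10 = 1*7 + 3, so a_3 = 1.
  7 = 2*3 + 1, so a_4 = 2.
  3 = 3*1 + 0, so a_5 = 3.
so x = [2; 1, 1, 1, 2, 3].
Convergents (p_i = a_i*p_{i-1} + p_{i-2}, q_i = a_i*q_{i-1} + q_{i-2} with p_{-2}=0, p_{-1}=1, q_{-2}=1, q_{-1}=0), until the denominator exceeds 8:
  i=0: a_0=2, p_0 = 2*1 + 0 = 2, q_0 = 2*0 + 1 = 1.
  i=1: a_1=1, p_1 = 1*2 + 1 = 3, q_1 = 1*1 + 0 = 1.
  i=2: a_2=1, p_2 = 1*3 + 2 = 5, q_2 = 1*1 + 1 = 2.
  i=3: a_3=1, p_3 = 1*5 + 3 = 8, q_3 = 1*2 + 1 = 3.
  i=4: a_4=2, p_4 = 2*8 + 5 = 21, q_4 = 2*3 + 2 = 8.
  i=5: a_5=3, p_5 = 3*21 + 8 = 71, q_5 = 3*8 + 3 = 27.
q_5 = 27 > 8, so the last convergent with denominator <= 8 is p_4/q_4 = 21/8.
The closest fraction with denominator <= 8 is either p_4/q_4 or the intermediate fraction (k*p_4 + p_3)/(k*q_4 + q_3) with the largest k >= 1 whose denominator stays <= 8; these approach x as k grows, and every other convergent or intermediate fraction in range is farther away.
Largest k: floor((8 - q_3)/q_4) = floor((8 - 3)/8) = 0.
Since k = 0, no intermediate fraction beyond p_4/q_4 has denominator <= 8, so the convergent 21/8 is the closest (its error is |71*8 - 21*27|/(27*8) = 1/216).

21/8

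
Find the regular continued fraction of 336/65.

[5; 5, 1, 10]

Run the Euclidean algorithm on 336 and 65; the successive quotients are the partial quotients a_0, a_1, ... (each step inverts the fractional part left over by the previous one):
  336 = 5*65 + 11, so a_0 = 5.
  65 = 5*11 + 10, so a_1 = 5.
  11 = 1*10 + 1, so a_2 = 1.
  10 = 10*1 + 0, so a_3 = 10.
The remainder reaches 0 after 4 divisions, so the expansion has 4 partial quotients, read off in order.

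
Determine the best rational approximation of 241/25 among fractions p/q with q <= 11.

106/11

Expand x = 241/25 as a continued fraction with the Euclidean algorithm:
  241 = 9*25 + 16, so a_0 = 9.
  25 = 1*16 + 9, so a_1 = 1.
  16 = 1*9 + 7, so a_2 = 1.
  9 = 1*7 + 2, so a_3 = 1.
  7 = 3*2 + 1, so a_4 = 3.
  2 = 2*1 + 0, so a_5 = 2.
so x = [9; 1, 1, 1, 3, 2].
Convergents (p_i = a_i*p_{i-1} + p_{i-2}, q_i = a_i*q_{i-1} + q_{i-2} with p_{-2}=0, p_{-1}=1, q_{-2}=1, q_{-1}=0), until the denominator exceeds 11:
  i=0: a_0=9, p_0 = 9*1 + 0 = 9, q_0 = 9*0 + 1 = 1.
  i=1: a_1=1, p_1 = 1*9 + 1 = 10, q_1 = 1*1 + 0 = 1.
  i=2: a_2=1, p_2 = 1*10 + 9 = 19, q_2 = 1*1 + 1 = 2.
  i=3: a_3=1, p_3 = 1*19 + 10 = 29, q_3 = 1*2 + 1 = 3.
  i=4: a_4=3, p_4 = 3*29 + 19 = 106, q_4 = 3*3 + 2 = 11.
  i=5: a_5=2, p_5 = 2*106 + 29 = 241, q_5 = 2*11 + 3 = 25.
q_5 = 25 > 11, so the last convergent with denominator <= 11 is p_4/q_4 = 106/11.
The closest fraction with denominator <= 11 is either p_4/q_4 or the intermediate fraction (k*p_4 + p_3)/(k*q_4 + q_3) with the largest k >= 1 whose denominator stays <= 11; these approach x as k grows, and every other convergent or intermediate fraction in range is farther away.
Largest k: floor((11 - q_3)/q_4) = floor((11 - 3)/11) = 0.
Since k = 0, no intermediate fraction beyond p_4/q_4 has denominator <= 11, so the convergent 106/11 is the closest (its error is |241*11 - 106*25|/(25*11) = 1/275).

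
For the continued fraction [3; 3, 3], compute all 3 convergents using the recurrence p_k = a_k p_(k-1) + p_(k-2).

3/1, 10/3, 33/10

Using the convergent recurrence p_i = a_i*p_{i-1} + p_{i-2}, q_i = a_i*q_{i-1} + q_{i-2} with p_{-2}=0, p_{-1}=1, q_{-2}=1, q_{-1}=0:
  i=0: a_0=3, p_0 = 3*1 + 0 = 3, q_0 = 3*0 + 1 = 1.
  i=1: a_1=3, p_1 = 3*3 + 1 = 10, q_1 = 3*1 + 0 = 3.
  i=2: a_2=3, p_2 = 3*10 + 3 = 33, q_2 = 3*3 + 1 = 10.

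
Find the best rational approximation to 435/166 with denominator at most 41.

76/29

Expand x = 435/166 as a continued fraction with the Euclidean algorithm:
  435 = 2*166 + 103, so a_0 = 2.
  166 = 1*103 + 63, so a_1 = 1.
  103 = 1*63 + 40, so a_2 = 1.
  63 = 1*40 + 23, so a_3 = 1.
  40 = 1*23 + 17, so a_4 = 1.
  23 = 1*17 + 6, so a_5 = 1.
  17 = 2*6 + 5, so a_6 = 2.
  6 = 1*5 + 1, so a_7 = 1.
  5 = 5*1 + 0, so a_8 = 5.
so x = [2; 1, 1, 1, 1, 1, 2, 1, 5].
Convergents (p_i = a_i*p_{i-1} + p_{i-2}, q_i = a_i*q_{i-1} + q_{i-2} with p_{-2}=0, p_{-1}=1, q_{-2}=1, q_{-1}=0), until the denominator exceeds 41:
  i=0: a_0=2, p_0 = 2*1 + 0 = 2, q_0 = 2*0 + 1 = 1.
  i=1: a_1=1, p_1 = 1*2 + 1 = 3, q_1 = 1*1 + 0 = 1.
  i=2: a_2=1, p_2 = 1*3 + 2 = 5, q_2 = 1*1 + 1 = 2.
  i=3: a_3=1, p_3 = 1*5 + 3 = 8, q_3 = 1*2 + 1 = 3.
  i=4: a_4=1, p_4 = 1*8 + 5 = 13, q_4 = 1*3 + 2 = 5.
  i=5: a_5=1, p_5 = 1*13 + 8 = 21, q_5 = 1*5 + 3 = 8.
  i=6: a_6=2, p_6 = 2*21 + 13 = 55, q_6 = 2*8 + 5 = 21.
  i=7: a_7=1, p_7 = 1*55 + 21 = 76, q_7 = 1*21 + 8 = 29.
  i=8: a_8=5, p_8 = 5*76 + 55 = 435, q_8 = 5*29 + 21 = 166.
q_8 = 166 > 41, so the last convergent with denominator <= 41 is p_7/q_7 = 76/29.
The closest fraction with denominator <= 41 is either p_7/q_7 or the intermediate fraction (k*p_7 + p_6)/(k*q_7 + q_6) with the largest k >= 1 whose denominator stays <= 41; these approach x as k grows, and every other convergent or intermediate fraction in range is farther away.
Largest k: floor((41 - q_6)/q_7) = floor((41 - 21)/29) = 0.
Since k = 0, no intermediate fraction beyond p_7/q_7 has denominator <= 41, so the convergent 76/29 is the closest (its error is |435*29 - 76*166|/(166*29) = 1/4814).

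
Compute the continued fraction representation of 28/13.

Run the Euclidean algorithm on 28 and 13; the successive quotients are the partial quotients a_0, a_1, ... (each step inverts the fractional part left over by the previous one):
  28 = 2*13 + 2, so a_0 = 2.
  13 = 6*2 + 1, so a_1 = 6.
  2 = 2*1 + 0, so a_2 = 2.
The remainder reaches 0 after 3 divisions, so the expansion has 3 partial quotients, read off in order.

[2; 6, 2]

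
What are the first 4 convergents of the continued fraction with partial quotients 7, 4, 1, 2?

Using the convergent recurrence p_i = a_i*p_{i-1} + p_{i-2}, q_i = a_i*q_{i-1} + q_{i-2} with p_{-2}=0, p_{-1}=1, q_{-2}=1, q_{-1}=0:
  i=0: a_0=7, p_0 = 7*1 + 0 = 7, q_0 = 7*0 + 1 = 1.
  i=1: a_1=4, p_1 = 4*7 + 1 = 29, q_1 = 4*1 + 0 = 4.
  i=2: a_2=1, p_2 = 1*29 + 7 = 36, q_2 = 1*4 + 1 = 5.
  i=3: a_3=2, p_3 = 2*36 + 29 = 101, q_3 = 2*5 + 4 = 14.

7/1, 29/4, 36/5, 101/14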